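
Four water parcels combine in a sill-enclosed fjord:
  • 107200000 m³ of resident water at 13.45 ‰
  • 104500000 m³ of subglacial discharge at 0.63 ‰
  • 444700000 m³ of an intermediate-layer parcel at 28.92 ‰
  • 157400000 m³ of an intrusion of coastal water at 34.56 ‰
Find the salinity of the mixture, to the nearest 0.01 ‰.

24.34 ‰

Total salt / total volume:
salt = 107,200,000×13.45 + 104,500,000×0.63 + 444,700,000×28.92 + 157,400,000×34.56 = 1,441,840,000 + 65,835,000 + 12,860,724,000 + 5,439,744,000 = 19,808,143,000
volume = 107,200,000 + 104,500,000 + 444,700,000 + 157,400,000 = 813,800,000 m³
S = 19,808,143,000 / 813,800,000 = 24.3403 ‰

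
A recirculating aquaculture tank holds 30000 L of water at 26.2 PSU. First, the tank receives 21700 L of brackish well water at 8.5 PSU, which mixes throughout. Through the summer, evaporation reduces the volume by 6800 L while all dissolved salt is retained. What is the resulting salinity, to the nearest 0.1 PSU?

After mixing: salt = 30,000×26.2 + 21,700×8.5 = 970,450; volume = 51,700 L
After evaporation: salt unchanged = 970,450; volume = 51,700 − 6,800 = 44,900 L
S = 970,450 / 44,900 = 21.6136 PSU

21.6 PSU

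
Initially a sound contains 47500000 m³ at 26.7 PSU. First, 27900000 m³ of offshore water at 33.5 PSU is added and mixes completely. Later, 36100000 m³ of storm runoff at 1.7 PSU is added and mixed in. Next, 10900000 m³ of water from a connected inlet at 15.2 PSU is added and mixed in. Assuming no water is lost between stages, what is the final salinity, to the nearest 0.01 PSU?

19.85 PSU

Conserving salt mass:
Initial salt = 47,500,000×26.7 = 1,268,250,000
After stage 1: salt = 1,268,250,000 + 27,900,000×33.5 = 2,202,900,000; volume = 75,400,000 m³; S = 29.216 PSU
After stage 2: salt = 2,202,900,000 + 36,100,000×1.7 = 2,264,270,000; volume = 111,500,000 m³; S = 20.307 PSU
After stage 3: salt = 2,264,270,000 + 10,900,000×15.2 = 2,429,950,000; volume = 122,400,000 m³
S = 2,429,950,000 / 122,400,000 = 19.8525 PSU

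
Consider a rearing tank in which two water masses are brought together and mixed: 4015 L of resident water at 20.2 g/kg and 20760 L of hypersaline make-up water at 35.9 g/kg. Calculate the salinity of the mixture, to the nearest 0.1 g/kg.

Mass of salt is conserved:
salt = 4,015×20.2 + 20,760×35.9 = 81,103 + 745,284 = 826,387
volume = 4,015 + 20,760 = 24,775 L
S = 826,387 / 24,775 = 33.356 g/kg

33.4 g/kg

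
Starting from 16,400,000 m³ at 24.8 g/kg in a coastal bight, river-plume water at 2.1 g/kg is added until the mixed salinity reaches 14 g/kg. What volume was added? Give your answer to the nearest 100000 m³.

Salt balance: 16,400,000×24.8 + V×2.1 = (16,400,000+V)×14
406,720,000 + 2.1V = 229,600,000 + 14V
177,120,000 = 11.9V
V = 14,884,033.61 m³

14900000 m³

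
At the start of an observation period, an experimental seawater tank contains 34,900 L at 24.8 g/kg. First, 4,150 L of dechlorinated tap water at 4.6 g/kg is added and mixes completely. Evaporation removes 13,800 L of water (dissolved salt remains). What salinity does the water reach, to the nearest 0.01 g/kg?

After mixing: salt = 34,900×24.8 + 4,150×4.6 = 884,610; volume = 39,050 L
After evaporation: salt unchanged = 884,610; volume = 39,050 − 13,800 = 25,250 L
S = 884,610 / 25,250 = 35.0341 g/kg

35.03 g/kg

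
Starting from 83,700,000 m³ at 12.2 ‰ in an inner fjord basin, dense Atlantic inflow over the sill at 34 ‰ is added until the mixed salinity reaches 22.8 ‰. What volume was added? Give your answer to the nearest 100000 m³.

Salt balance: 83,700,000×12.2 + V×34 = (83,700,000+V)×22.8
1,021,140,000 + 34V = 1,908,360,000 + 22.8V
887,220,000 = 11.2V
V = 79,216,071.43 m³

79200000 m³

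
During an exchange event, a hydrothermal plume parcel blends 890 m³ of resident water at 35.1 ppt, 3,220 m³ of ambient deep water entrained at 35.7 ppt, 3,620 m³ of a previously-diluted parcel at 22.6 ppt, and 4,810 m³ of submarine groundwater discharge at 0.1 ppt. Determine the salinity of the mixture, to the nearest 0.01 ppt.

Total salt / total volume:
salt = 890×35.1 + 3,220×35.7 + 3,620×22.6 + 4,810×0.1 = 31,239 + 114,954 + 81,812 + 481 = 228,486
volume = 890 + 3,220 + 3,620 + 4,810 = 12,540 m³
S = 228,486 / 12,540 = 18.2206 ppt

18.22 ppt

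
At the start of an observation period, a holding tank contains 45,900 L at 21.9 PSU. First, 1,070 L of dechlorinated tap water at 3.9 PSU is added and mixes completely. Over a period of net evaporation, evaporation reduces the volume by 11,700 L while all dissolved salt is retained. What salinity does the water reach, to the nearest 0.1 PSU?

After mixing: salt = 45,900×21.9 + 1,070×3.9 = 1,009,383; volume = 46,970 L
After evaporation: salt unchanged = 1,009,383; volume = 46,970 − 11,700 = 35,270 L
S = 1,009,383 / 35,270 = 28.6187 PSU

28.6 PSU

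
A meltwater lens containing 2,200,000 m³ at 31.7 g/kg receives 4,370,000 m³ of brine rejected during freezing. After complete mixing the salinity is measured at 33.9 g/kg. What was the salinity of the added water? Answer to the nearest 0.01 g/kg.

35.01 g/kg

Salt balance: 2,200,000×31.7 + 4,370,000×S = 6,570,000×33.9
69,740,000 + 4,370,000·S = 222,723,000
S = (222,723,000 − 69,740,000) / 4,370,000 = 35.0076 g/kg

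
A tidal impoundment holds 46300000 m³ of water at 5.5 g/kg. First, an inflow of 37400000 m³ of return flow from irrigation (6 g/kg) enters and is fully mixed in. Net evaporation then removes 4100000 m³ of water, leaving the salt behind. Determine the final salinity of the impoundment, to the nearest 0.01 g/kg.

6.02 g/kg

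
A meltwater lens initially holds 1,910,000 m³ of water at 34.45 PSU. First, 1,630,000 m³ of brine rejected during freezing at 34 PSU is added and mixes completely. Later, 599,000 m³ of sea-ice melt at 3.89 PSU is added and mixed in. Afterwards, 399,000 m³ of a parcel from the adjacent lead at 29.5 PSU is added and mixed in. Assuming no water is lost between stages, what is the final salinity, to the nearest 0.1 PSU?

29.8 PSU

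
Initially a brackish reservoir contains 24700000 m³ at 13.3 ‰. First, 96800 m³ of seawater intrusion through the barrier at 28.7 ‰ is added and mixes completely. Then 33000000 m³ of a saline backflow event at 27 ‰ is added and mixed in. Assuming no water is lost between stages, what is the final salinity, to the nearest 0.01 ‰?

Mass of salt is conserved:
Initial salt = 24,700,000×13.3 = 328,510,000
After stage 1: salt = 328,510,000 + 96,800×28.7 = 331,288,160; volume = 24,796,800 m³; S = 13.36 ‰
After stage 2: salt = 331,288,160 + 33,000,000×27 = 1,222,288,160; volume = 57,796,800 m³
S = 1,222,288,160 / 57,796,800 = 21.148 ‰

21.15 ‰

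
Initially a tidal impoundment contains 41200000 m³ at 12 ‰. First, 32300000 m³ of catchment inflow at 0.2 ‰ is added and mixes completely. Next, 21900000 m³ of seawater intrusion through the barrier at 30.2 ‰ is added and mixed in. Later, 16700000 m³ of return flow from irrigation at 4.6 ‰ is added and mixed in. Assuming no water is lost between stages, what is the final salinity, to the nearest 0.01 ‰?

11.05 ‰

Conserving salt mass:
Initial salt = 41,200,000×12 = 494,400,000
After stage 1: salt = 494,400,000 + 32,300,000×0.2 = 500,860,000; volume = 73,500,000 m³; S = 6.814 ‰
After stage 2: salt = 500,860,000 + 21,900,000×30.2 = 1,162,240,000; volume = 95,400,000 m³; S = 12.183 ‰
After stage 3: salt = 1,162,240,000 + 16,700,000×4.6 = 1,239,060,000; volume = 112,100,000 m³
S = 1,239,060,000 / 112,100,000 = 11.0532 ‰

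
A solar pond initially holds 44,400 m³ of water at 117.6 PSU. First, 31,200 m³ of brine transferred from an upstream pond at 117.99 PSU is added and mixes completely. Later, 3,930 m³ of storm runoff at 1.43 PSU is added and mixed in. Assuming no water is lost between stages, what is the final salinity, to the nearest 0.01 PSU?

Salt balance:
Initial salt = 44,400×117.6 = 5,221,440
After stage 1: salt = 5,221,440 + 31,200×117.99 = 8,902,728; volume = 75,600 m³; S = 117.761 PSU
After stage 2: salt = 8,902,728 + 3,930×1.43 = 8,908,347.9; volume = 79,530 m³
S = 8,908,347.9 / 79,530 = 112.0124 PSU

112.01 PSU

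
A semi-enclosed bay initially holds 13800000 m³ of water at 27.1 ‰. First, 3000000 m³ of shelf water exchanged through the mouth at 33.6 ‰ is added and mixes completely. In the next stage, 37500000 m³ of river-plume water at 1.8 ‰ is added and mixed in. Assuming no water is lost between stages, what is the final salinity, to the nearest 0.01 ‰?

9.99 ‰

Weighted by volume,
Initial salt = 13,800,000×27.1 = 373,980,000
After stage 1: salt = 373,980,000 + 3,000,000×33.6 = 474,780,000; volume = 16,800,000 m³; S = 28.261 ‰
After stage 2: salt = 474,780,000 + 37,500,000×1.8 = 542,280,000; volume = 54,300,000 m³
S = 542,280,000 / 54,300,000 = 9.9867 ‰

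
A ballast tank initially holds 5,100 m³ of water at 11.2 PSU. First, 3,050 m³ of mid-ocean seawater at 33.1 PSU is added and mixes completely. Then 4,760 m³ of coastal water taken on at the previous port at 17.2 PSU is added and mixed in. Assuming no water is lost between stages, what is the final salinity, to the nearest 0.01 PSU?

Mass of salt is conserved:
Initial salt = 5,100×11.2 = 57,120
After stage 1: salt = 57,120 + 3,050×33.1 = 158,075; volume = 8,150 m³; S = 19.396 PSU
After stage 2: salt = 158,075 + 4,760×17.2 = 239,947; volume = 12,910 m³
S = 239,947 / 12,910 = 18.5861 PSU

18.59 PSU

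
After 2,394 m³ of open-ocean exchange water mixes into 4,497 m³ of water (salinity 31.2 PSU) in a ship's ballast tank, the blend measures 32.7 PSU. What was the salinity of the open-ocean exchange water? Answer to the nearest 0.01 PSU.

Salt balance: 4,497×31.2 + 2,394×S = 6,891×32.7
140,306.4 + 2,394·S = 225,335.7
S = (225,335.7 − 140,306.4) / 2,394 = 35.5177 PSU

35.52 PSU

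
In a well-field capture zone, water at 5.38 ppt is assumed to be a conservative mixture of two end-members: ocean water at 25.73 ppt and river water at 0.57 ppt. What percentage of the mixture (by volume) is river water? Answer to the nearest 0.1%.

80.9%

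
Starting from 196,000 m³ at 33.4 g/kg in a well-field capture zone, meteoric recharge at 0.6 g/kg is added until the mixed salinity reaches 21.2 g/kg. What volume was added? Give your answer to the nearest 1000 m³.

116000 m³

Salt balance: 196,000×33.4 + V×0.6 = (196,000+V)×21.2
6,546,400 + 0.6V = 4,155,200 + 21.2V
2,391,200 = 20.6V
V = 116,077.67 m³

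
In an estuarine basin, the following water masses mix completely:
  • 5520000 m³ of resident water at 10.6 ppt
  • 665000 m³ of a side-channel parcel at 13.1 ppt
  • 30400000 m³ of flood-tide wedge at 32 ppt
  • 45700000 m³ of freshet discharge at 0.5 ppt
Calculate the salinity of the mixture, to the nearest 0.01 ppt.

12.92 ppt

Conserving salt mass:
salt = 5,520,000×10.6 + 665,000×13.1 + 30,400,000×32 + 45,700,000×0.5 = 58,512,000 + 8,711,500 + 972,800,000 + 22,850,000 = 1,062,873,500
volume = 5,520,000 + 665,000 + 30,400,000 + 45,700,000 = 82,285,000 m³
S = 1,062,873,500 / 82,285,000 = 12.917 ppt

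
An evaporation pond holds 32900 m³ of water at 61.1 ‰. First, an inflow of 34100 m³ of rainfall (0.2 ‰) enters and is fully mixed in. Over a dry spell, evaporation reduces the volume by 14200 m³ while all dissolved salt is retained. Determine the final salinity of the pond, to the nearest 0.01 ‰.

After mixing: salt = 32,900×61.1 + 34,100×0.2 = 2,017,010; volume = 67,000 m³
After evaporation: salt unchanged = 2,017,010; volume = 67,000 − 14,200 = 52,800 m³
S = 2,017,010 / 52,800 = 38.2009 ‰

38.20 ‰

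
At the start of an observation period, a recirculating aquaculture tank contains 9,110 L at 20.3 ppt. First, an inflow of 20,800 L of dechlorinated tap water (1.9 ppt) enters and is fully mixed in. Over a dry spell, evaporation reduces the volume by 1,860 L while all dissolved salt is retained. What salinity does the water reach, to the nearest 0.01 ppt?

After mixing: salt = 9,110×20.3 + 20,800×1.9 = 224,453; volume = 29,910 L
After evaporation: salt unchanged = 224,453; volume = 29,910 − 1,860 = 28,050 L
S = 224,453 / 28,050 = 8.0019 ppt

8.00 ppt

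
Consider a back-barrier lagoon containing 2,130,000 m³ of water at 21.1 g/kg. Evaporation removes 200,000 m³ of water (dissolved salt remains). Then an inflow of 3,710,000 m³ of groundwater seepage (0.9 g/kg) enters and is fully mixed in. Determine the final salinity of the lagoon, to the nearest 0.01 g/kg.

After evaporation: salt = 2,130,000×21.1 = 44,943,000; volume = 2,130,000 − 200,000 = 1,930,000 m³
After mixing: salt = 44,943,000 + 3,710,000×0.9 = 48,282,000; volume = 1,930,000 + 3,710,000 = 5,640,000 m³
S = 48,282,000 / 5,640,000 = 8.5606 g/kg

8.56 g/kg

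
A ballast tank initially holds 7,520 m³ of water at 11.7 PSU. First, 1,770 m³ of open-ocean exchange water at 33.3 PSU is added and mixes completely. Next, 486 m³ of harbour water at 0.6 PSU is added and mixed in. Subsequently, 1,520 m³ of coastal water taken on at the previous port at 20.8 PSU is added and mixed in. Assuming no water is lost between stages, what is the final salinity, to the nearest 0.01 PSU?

Salt balance:
Initial salt = 7,520×11.7 = 87,984
After stage 1: salt = 87,984 + 1,770×33.3 = 146,925; volume = 9,290 m³; S = 15.815 PSU
After stage 2: salt = 146,925 + 486×0.6 = 147,216.6; volume = 9,776 m³; S = 15.059 PSU
After stage 3: salt = 147,216.6 + 1,520×20.8 = 178,832.6; volume = 11,296 m³
S = 178,832.6 / 11,296 = 15.8315 PSU

15.83 PSU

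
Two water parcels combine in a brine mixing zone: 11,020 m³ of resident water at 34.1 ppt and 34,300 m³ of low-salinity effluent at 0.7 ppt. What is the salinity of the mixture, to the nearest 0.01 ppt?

8.82 ppt

Weighted by volume,
salt = 11,020×34.1 + 34,300×0.7 = 375,782 + 24,010 = 399,792
volume = 11,020 + 34,300 = 45,320 m³
S = 399,792 / 45,320 = 8.8215 ppt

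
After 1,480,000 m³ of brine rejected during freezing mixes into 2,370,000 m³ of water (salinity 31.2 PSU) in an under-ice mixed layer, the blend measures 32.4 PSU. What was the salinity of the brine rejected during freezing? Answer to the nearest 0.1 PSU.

Salt balance: 2,370,000×31.2 + 1,480,000×S = 3,850,000×32.4
73,944,000 + 1,480,000·S = 124,740,000
S = (124,740,000 − 73,944,000) / 1,480,000 = 34.3216 PSU

34.3 PSU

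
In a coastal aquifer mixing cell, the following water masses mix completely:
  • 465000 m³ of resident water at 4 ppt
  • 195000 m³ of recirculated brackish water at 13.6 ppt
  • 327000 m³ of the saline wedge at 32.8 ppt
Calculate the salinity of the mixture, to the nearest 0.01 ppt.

15.44 ppt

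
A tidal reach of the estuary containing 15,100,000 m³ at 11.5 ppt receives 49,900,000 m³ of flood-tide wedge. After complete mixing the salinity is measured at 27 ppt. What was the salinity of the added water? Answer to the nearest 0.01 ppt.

Salt balance: 15,100,000×11.5 + 49,900,000×S = 65,000,000×27
173,650,000 + 49,900,000·S = 1,755,000,000
S = (1,755,000,000 − 173,650,000) / 49,900,000 = 31.6904 ppt

31.69 ppt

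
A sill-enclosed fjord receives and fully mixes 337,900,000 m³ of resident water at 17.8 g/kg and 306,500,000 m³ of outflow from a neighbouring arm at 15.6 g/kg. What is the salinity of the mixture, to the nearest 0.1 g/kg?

16.8 g/kg

Mass of salt is conserved:
salt = 337,900,000×17.8 + 306,500,000×15.6 = 6,014,620,000 + 4,781,400,000 = 10,796,020,000
volume = 337,900,000 + 306,500,000 = 644,400,000 m³
S = 10,796,020,000 / 644,400,000 = 16.754 g/kg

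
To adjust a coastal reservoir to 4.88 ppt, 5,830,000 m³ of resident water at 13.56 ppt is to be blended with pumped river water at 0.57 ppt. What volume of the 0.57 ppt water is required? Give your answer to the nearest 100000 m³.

Salt balance: 5,830,000×13.56 + V×0.57 = (5,830,000+V)×4.88
79,054,800 + 0.57V = 28,450,400 + 4.88V
50,604,400 = 4.31V
V = 11,741,160.09 m³

11700000 m³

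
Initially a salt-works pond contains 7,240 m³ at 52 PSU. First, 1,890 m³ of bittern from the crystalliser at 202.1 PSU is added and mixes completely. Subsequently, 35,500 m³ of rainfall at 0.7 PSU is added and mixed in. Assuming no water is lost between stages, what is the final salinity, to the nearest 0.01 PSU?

17.55 PSU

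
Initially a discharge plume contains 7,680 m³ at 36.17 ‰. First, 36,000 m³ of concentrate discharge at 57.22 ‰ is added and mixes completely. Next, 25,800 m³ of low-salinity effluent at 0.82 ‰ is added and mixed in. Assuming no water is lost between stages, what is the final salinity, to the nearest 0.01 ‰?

Mass of salt is conserved:
Initial salt = 7,680×36.17 = 277,785.6
After stage 1: salt = 277,785.6 + 36,000×57.22 = 2,337,705.6; volume = 43,680 m³; S = 53.519 ‰
After stage 2: salt = 2,337,705.6 + 25,800×0.82 = 2,358,861.6; volume = 69,480 m³
S = 2,358,861.6 / 69,480 = 33.9502 ‰

33.95 ‰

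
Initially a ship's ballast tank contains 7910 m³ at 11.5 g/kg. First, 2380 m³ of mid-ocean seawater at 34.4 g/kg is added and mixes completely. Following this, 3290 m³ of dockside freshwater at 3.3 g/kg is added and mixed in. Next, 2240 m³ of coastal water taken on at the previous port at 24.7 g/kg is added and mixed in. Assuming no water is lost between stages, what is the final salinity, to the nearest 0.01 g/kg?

15.11 g/kg

Total salt / total volume:
Initial salt = 7,910×11.5 = 90,965
After stage 1: salt = 90,965 + 2,380×34.4 = 172,837; volume = 10,290 m³; S = 16.797 g/kg
After stage 2: salt = 172,837 + 3,290×3.3 = 183,694; volume = 13,580 m³; S = 13.527 g/kg
After stage 3: salt = 183,694 + 2,240×24.7 = 239,022; volume = 15,820 m³
S = 239,022 / 15,820 = 15.1088 g/kg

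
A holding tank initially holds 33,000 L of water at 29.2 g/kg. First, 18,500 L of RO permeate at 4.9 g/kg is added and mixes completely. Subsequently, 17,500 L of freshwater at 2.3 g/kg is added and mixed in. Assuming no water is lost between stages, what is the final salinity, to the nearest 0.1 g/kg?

15.9 g/kg

Conserving salt mass:
Initial salt = 33,000×29.2 = 963,600
After stage 1: salt = 963,600 + 18,500×4.9 = 1,054,250; volume = 51,500 L; S = 20.471 g/kg
After stage 2: salt = 1,054,250 + 17,500×2.3 = 1,094,500; volume = 69,000 L
S = 1,094,500 / 69,000 = 15.8623 g/kg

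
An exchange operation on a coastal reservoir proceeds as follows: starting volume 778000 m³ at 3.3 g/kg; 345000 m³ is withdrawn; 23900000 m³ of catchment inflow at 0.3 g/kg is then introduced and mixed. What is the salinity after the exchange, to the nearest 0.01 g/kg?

Remaining after removal: 433,000 m³ at 3.3 g/kg (salt = 1,428,900)
After addition: salt = 1,428,900 + 23,900,000×0.3 = 8,598,900; volume = 24,333,000 m³
S = 8,598,900 / 24,333,000 = 0.3534 g/kg

0.35 g/kg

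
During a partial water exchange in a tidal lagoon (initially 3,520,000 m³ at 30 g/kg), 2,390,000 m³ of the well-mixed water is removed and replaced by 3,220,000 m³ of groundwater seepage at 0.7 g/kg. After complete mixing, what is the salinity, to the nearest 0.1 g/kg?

Remaining after removal: 1,130,000 m³ at 30 g/kg (salt = 33,900,000)
After addition: salt = 33,900,000 + 3,220,000×0.7 = 36,154,000; volume = 4,350,000 m³
S = 36,154,000 / 4,350,000 = 8.3113 g/kg

8.3 g/kg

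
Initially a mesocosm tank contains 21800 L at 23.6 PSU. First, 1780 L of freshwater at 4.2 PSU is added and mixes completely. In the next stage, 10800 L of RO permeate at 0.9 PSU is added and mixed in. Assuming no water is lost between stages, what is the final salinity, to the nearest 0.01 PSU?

Mass of salt is conserved:
Initial salt = 21,800×23.6 = 514,480
After stage 1: salt = 514,480 + 1,780×4.2 = 521,956; volume = 23,580 L; S = 22.136 PSU
After stage 2: salt = 521,956 + 10,800×0.9 = 531,676; volume = 34,380 L
S = 531,676 / 34,380 = 15.4647 PSU

15.46 PSU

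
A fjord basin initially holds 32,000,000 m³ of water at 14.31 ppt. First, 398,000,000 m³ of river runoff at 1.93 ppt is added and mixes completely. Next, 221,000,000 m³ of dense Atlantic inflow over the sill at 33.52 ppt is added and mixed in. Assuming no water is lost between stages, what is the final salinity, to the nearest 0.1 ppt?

By conservation of dissolved salt,
Initial salt = 32,000,000×14.31 = 457,920,000
After stage 1: salt = 457,920,000 + 398,000,000×1.93 = 1,226,060,000; volume = 430,000,000 m³; S = 2.851 ppt
After stage 2: salt = 1,226,060,000 + 221,000,000×33.52 = 8,633,980,000; volume = 651,000,000 m³
S = 8,633,980,000 / 651,000,000 = 13.2626 ppt

13.3 ppt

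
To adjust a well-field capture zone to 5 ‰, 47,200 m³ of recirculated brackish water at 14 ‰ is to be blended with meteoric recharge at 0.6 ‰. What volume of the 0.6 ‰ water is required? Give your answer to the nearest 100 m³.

96500 m³

Salt balance: 47,200×14 + V×0.6 = (47,200+V)×5
660,800 + 0.6V = 236,000 + 5V
424,800 = 4.4V
V = 96,545.45 m³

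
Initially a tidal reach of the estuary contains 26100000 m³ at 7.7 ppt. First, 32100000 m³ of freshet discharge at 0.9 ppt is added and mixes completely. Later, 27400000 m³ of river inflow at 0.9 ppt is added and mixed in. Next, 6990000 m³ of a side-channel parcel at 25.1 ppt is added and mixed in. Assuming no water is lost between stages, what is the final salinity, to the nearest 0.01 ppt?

Weighted by volume,
Initial salt = 26,100,000×7.7 = 200,970,000
After stage 1: salt = 200,970,000 + 32,100,000×0.9 = 229,860,000; volume = 58,200,000 m³; S = 3.949 ppt
After stage 2: salt = 229,860,000 + 27,400,000×0.9 = 254,520,000; volume = 85,600,000 m³; S = 2.973 ppt
After stage 3: salt = 254,520,000 + 6,990,000×25.1 = 429,969,000; volume = 92,590,000 m³
S = 429,969,000 / 92,590,000 = 4.6438 ppt

4.64 ppt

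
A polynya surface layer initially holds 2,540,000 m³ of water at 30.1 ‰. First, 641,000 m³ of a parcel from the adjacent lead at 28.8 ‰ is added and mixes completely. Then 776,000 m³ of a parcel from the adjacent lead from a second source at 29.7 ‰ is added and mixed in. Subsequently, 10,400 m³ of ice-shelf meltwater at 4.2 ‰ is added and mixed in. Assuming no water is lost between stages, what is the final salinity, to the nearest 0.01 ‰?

Total salt / total volume:
Initial salt = 2,540,000×30.1 = 76,454,000
After stage 1: salt = 76,454,000 + 641,000×28.8 = 94,914,800; volume = 3,181,000 m³; S = 29.838 ‰
After stage 2: salt = 94,914,800 + 776,000×29.7 = 117,962,000; volume = 3,957,000 m³; S = 29.811 ‰
After stage 3: salt = 117,962,000 + 10,400×4.2 = 118,005,680; volume = 3,967,400 m³
S = 118,005,680 / 3,967,400 = 29.7438 ‰

29.74 ‰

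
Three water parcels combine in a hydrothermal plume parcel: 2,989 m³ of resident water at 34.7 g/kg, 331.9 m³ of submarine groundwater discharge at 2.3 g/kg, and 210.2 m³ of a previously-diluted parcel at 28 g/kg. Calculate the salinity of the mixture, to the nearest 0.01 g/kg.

31.26 g/kg

Conserving salt mass:
salt = 2,989×34.7 + 331.9×2.3 + 210.2×28 = 103,718.3 + 763.37 + 5,885.6 = 110,367.27
volume = 2,989 + 331.9 + 210.2 = 3,531.1 m³
S = 110,367.27 / 3,531.1 = 31.2558 g/kg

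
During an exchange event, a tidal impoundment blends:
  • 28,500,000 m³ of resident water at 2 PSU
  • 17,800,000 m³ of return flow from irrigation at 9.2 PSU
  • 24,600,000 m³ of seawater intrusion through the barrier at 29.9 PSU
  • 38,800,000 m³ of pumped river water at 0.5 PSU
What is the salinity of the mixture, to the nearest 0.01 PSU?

8.89 PSU

Mass of salt is conserved:
salt = 28,500,000×2 + 17,800,000×9.2 + 24,600,000×29.9 + 38,800,000×0.5 = 57,000,000 + 163,760,000 + 735,540,000 + 19,400,000 = 975,700,000
volume = 28,500,000 + 17,800,000 + 24,600,000 + 38,800,000 = 109,700,000 m³
S = 975,700,000 / 109,700,000 = 8.8943 PSU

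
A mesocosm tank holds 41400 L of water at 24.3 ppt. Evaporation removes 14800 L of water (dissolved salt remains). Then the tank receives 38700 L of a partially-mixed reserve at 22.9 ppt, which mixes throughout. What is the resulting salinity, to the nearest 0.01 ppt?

28.98 ppt

After evaporation: salt = 41,400×24.3 = 1,006,020; volume = 41,400 − 14,800 = 26,600 L
After mixing: salt = 1,006,020 + 38,700×22.9 = 1,892,250; volume = 26,600 + 38,700 = 65,300 L
S = 1,892,250 / 65,300 = 28.9778 ppt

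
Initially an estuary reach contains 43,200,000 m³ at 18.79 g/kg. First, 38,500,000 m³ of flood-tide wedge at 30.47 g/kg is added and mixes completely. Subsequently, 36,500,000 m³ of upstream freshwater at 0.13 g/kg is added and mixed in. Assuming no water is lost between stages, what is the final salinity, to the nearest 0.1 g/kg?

Total salt / total volume:
Initial salt = 43,200,000×18.79 = 811,728,000
After stage 1: salt = 811,728,000 + 38,500,000×30.47 = 1,984,823,000; volume = 81,700,000 m³; S = 24.294 g/kg
After stage 2: salt = 1,984,823,000 + 36,500,000×0.13 = 1,989,568,000; volume = 118,200,000 m³
S = 1,989,568,000 / 118,200,000 = 16.8322 g/kg

16.8 g/kg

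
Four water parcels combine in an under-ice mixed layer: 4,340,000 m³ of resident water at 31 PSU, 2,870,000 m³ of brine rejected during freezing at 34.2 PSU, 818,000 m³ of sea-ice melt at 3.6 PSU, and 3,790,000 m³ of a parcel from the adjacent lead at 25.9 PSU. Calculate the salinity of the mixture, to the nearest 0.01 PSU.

Total salt / total volume:
salt = 4,340,000×31 + 2,870,000×34.2 + 818,000×3.6 + 3,790,000×25.9 = 134,540,000 + 98,154,000 + 2,944,800 + 98,161,000 = 333,799,800
volume = 4,340,000 + 2,870,000 + 818,000 + 3,790,000 = 11,818,000 m³
S = 333,799,800 / 11,818,000 = 28.245 PSU

28.25 PSU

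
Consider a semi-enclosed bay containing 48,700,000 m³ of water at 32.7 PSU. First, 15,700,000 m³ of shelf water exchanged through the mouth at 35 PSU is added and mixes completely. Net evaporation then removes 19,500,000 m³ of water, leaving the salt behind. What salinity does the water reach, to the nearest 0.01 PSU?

After mixing: salt = 48,700,000×32.7 + 15,700,000×35 = 2,141,990,000; volume = 64,400,000 m³
After evaporation: salt unchanged = 2,141,990,000; volume = 64,400,000 − 19,500,000 = 44,900,000 m³
S = 2,141,990,000 / 44,900,000 = 47.7058 PSU

47.71 PSU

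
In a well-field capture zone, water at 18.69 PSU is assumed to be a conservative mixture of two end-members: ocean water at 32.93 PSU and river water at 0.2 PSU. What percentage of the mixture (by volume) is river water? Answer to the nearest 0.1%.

43.5%

Let f be the freshwater fraction. Salt balance per unit volume:
f×0.2 + (1−f)×32.93 = 18.69
f = (32.93 − 18.69) / (32.93 − 0.2) = 14.24/32.73 = 0.4351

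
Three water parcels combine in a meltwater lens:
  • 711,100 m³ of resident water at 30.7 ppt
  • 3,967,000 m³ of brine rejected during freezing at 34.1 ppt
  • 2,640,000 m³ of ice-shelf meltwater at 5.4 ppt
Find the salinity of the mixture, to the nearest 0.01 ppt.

Salt balance:
salt = 711,100×30.7 + 3,967,000×34.1 + 2,640,000×5.4 = 21,830,770 + 135,274,700 + 14,256,000 = 171,361,470
volume = 711,100 + 3,967,000 + 2,640,000 = 7,318,100 m³
S = 171,361,470 / 7,318,100 = 23.4161 ppt

23.42 ppt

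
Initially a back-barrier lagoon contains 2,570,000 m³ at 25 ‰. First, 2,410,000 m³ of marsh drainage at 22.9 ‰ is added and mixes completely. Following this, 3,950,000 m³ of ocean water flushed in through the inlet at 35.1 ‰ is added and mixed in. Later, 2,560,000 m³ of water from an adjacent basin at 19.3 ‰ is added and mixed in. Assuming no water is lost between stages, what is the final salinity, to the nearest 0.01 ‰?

26.76 ‰

Weighted by volume,
Initial salt = 2,570,000×25 = 64,250,000
After stage 1: salt = 64,250,000 + 2,410,000×22.9 = 119,439,000; volume = 4,980,000 m³; S = 23.984 ‰
After stage 2: salt = 119,439,000 + 3,950,000×35.1 = 258,084,000; volume = 8,930,000 m³; S = 28.901 ‰
After stage 3: salt = 258,084,000 + 2,560,000×19.3 = 307,492,000; volume = 11,490,000 m³
S = 307,492,000 / 11,490,000 = 26.7617 ‰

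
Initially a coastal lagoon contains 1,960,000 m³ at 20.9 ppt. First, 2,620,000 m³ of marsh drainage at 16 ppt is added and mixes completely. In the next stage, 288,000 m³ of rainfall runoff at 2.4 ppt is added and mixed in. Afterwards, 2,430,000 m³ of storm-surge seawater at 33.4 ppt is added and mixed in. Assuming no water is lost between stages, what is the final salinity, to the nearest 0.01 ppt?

22.57 ppt

Salt balance:
Initial salt = 1,960,000×20.9 = 40,964,000
After stage 1: salt = 40,964,000 + 2,620,000×16 = 82,884,000; volume = 4,580,000 m³; S = 18.097 ppt
After stage 2: salt = 82,884,000 + 288,000×2.4 = 83,575,200; volume = 4,868,000 m³; S = 17.168 ppt
After stage 3: salt = 83,575,200 + 2,430,000×33.4 = 164,737,200; volume = 7,298,000 m³
S = 164,737,200 / 7,298,000 = 22.5729 ppt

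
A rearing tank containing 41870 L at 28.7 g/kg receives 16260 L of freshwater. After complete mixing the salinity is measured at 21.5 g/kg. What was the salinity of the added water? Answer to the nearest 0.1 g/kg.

3.0 g/kg

Salt balance: 41,870×28.7 + 16,260×S = 58,130×21.5
1,201,669 + 16,260·S = 1,249,795
S = (1,249,795 − 1,201,669) / 16,260 = 2.9598 g/kg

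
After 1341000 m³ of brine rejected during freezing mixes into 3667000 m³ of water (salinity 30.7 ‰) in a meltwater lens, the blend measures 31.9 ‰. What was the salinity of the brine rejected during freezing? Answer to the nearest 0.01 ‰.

Salt balance: 3,667,000×30.7 + 1,341,000×S = 5,008,000×31.9
112,576,900 + 1,341,000·S = 159,755,200
S = (159,755,200 − 112,576,900) / 1,341,000 = 35.1814 ‰

35.18 ‰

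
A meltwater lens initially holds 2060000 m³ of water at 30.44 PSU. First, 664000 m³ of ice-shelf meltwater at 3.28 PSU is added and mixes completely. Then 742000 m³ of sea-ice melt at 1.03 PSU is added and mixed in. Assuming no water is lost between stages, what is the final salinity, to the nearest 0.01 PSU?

18.94 PSU

Total salt / total volume:
Initial salt = 2,060,000×30.44 = 62,706,400
After stage 1: salt = 62,706,400 + 664,000×3.28 = 64,884,320; volume = 2,724,000 m³; S = 23.82 PSU
After stage 2: salt = 64,884,320 + 742,000×1.03 = 65,648,580; volume = 3,466,000 m³
S = 65,648,580 / 3,466,000 = 18.9407 PSU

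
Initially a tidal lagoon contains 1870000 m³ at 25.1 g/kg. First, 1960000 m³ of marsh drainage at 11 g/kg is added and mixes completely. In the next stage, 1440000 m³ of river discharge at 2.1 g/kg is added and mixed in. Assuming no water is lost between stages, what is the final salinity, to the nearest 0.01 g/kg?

13.57 g/kg

Weighted by volume,
Initial salt = 1,870,000×25.1 = 46,937,000
After stage 1: salt = 46,937,000 + 1,960,000×11 = 68,497,000; volume = 3,830,000 m³; S = 17.884 g/kg
After stage 2: salt = 68,497,000 + 1,440,000×2.1 = 71,521,000; volume = 5,270,000 m³
S = 71,521,000 / 5,270,000 = 13.5713 g/kg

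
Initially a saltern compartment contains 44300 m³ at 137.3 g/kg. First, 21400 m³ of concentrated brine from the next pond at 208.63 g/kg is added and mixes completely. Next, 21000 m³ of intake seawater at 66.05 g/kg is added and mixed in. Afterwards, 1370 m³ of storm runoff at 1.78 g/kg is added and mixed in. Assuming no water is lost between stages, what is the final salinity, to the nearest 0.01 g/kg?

Mass of salt is conserved:
Initial salt = 44,300×137.3 = 6,082,390
After stage 1: salt = 6,082,390 + 21,400×208.63 = 10,547,072; volume = 65,700 m³; S = 160.534 g/kg
After stage 2: salt = 10,547,072 + 21,000×66.05 = 11,934,122; volume = 86,700 m³; S = 137.648 g/kg
After stage 3: salt = 11,934,122 + 1,370×1.78 = 11,936,560.6; volume = 88,070 m³
S = 11,936,560.6 / 88,070 = 135.5349 g/kg

135.53 g/kg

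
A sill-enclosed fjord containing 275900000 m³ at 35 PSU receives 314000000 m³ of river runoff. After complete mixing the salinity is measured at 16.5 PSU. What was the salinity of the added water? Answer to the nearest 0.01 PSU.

Salt balance: 275,900,000×35 + 314,000,000×S = 589,900,000×16.5
9,656,500,000 + 314,000,000·S = 9,733,350,000
S = (9,733,350,000 − 9,656,500,000) / 314,000,000 = 0.2447 PSU

0.24 PSU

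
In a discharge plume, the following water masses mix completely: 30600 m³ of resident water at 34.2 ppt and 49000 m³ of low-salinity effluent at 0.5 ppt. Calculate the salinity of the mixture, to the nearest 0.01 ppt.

13.46 ppt

Total salt / total volume:
salt = 30,600×34.2 + 49,000×0.5 = 1,046,520 + 24,500 = 1,071,020
volume = 30,600 + 49,000 = 79,600 m³
S = 1,071,020 / 79,600 = 13.455 ppt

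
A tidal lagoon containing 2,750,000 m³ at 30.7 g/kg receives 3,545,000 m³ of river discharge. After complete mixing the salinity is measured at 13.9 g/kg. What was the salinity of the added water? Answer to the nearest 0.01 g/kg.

Salt balance: 2,750,000×30.7 + 3,545,000×S = 6,295,000×13.9
84,425,000 + 3,545,000·S = 87,500,500
S = (87,500,500 − 84,425,000) / 3,545,000 = 0.8676 g/kg

0.87 g/kg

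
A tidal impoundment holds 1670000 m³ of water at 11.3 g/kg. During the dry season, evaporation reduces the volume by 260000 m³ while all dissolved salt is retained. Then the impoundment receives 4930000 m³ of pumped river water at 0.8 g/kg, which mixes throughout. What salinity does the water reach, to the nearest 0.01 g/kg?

After evaporation: salt = 1,670,000×11.3 = 18,871,000; volume = 1,670,000 − 260,000 = 1,410,000 m³
After mixing: salt = 18,871,000 + 4,930,000×0.8 = 22,815,000; volume = 1,410,000 + 4,930,000 = 6,340,000 m³
S = 22,815,000 / 6,340,000 = 3.5986 g/kg

3.60 g/kg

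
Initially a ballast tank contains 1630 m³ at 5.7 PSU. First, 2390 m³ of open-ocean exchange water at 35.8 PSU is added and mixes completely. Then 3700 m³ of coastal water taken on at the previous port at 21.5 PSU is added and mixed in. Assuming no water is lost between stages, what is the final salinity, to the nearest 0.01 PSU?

22.59 PSU

By conservation of dissolved salt,
Initial salt = 1,630×5.7 = 9,291
After stage 1: salt = 9,291 + 2,390×35.8 = 94,853; volume = 4,020 m³; S = 23.595 PSU
After stage 2: salt = 94,853 + 3,700×21.5 = 174,403; volume = 7,720 m³
S = 174,403 / 7,720 = 22.5911 PSU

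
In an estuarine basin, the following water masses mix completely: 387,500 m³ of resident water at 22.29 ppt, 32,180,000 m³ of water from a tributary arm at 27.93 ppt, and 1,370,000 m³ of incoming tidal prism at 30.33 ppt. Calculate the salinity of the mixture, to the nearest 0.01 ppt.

Mass of salt is conserved:
salt = 387,500×22.29 + 32,180,000×27.93 + 1,370,000×30.33 = 8,637,375 + 898,787,400 + 41,552,100 = 948,976,875
volume = 387,500 + 32,180,000 + 1,370,000 = 33,937,500 m³
S = 948,976,875 / 33,937,500 = 27.9625 ppt

27.96 ppt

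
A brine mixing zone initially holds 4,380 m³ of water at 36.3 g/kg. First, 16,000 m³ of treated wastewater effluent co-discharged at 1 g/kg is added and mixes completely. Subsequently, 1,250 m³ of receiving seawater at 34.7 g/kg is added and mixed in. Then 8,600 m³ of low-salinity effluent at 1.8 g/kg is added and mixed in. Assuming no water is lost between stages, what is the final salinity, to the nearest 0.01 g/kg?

7.74 g/kg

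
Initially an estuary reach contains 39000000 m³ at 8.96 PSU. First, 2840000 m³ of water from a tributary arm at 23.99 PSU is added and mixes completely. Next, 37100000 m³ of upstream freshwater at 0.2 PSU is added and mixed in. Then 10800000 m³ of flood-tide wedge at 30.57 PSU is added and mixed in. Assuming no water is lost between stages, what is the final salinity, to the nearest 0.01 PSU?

8.41 PSU

Conserving salt mass:
Initial salt = 39,000,000×8.96 = 349,440,000
After stage 1: salt = 349,440,000 + 2,840,000×23.99 = 417,571,600; volume = 41,840,000 m³; S = 9.98 PSU
After stage 2: salt = 417,571,600 + 37,100,000×0.2 = 424,991,600; volume = 78,940,000 m³; S = 5.384 PSU
After stage 3: salt = 424,991,600 + 10,800,000×30.57 = 755,147,600; volume = 89,740,000 m³
S = 755,147,600 / 89,740,000 = 8.4148 PSU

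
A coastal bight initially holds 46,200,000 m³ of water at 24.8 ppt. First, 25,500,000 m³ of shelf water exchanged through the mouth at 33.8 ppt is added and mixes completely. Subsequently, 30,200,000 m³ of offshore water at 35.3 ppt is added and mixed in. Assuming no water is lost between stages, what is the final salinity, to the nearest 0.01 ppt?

Salt balance:
Initial salt = 46,200,000×24.8 = 1,145,760,000
After stage 1: salt = 1,145,760,000 + 25,500,000×33.8 = 2,007,660,000; volume = 71,700,000 m³; S = 28.001 ppt
After stage 2: salt = 2,007,660,000 + 30,200,000×35.3 = 3,073,720,000; volume = 101,900,000 m³
S = 3,073,720,000 / 101,900,000 = 30.1641 ppt

30.16 ppt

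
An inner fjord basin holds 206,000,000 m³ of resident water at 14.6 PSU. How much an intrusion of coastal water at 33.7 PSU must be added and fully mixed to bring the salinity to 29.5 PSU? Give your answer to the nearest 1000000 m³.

731000000 m³

Salt balance: 206,000,000×14.6 + V×33.7 = (206,000,000+V)×29.5
3,007,600,000 + 33.7V = 6,077,000,000 + 29.5V
3,069,400,000 = 4.2V
V = 730,809,523.81 m³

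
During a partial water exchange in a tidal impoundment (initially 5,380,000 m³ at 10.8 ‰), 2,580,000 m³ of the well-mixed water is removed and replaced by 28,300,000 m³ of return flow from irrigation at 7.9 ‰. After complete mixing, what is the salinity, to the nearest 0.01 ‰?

8.16 ‰

Remaining after removal: 2,800,000 m³ at 10.8 ‰ (salt = 30,240,000)
After addition: salt = 30,240,000 + 28,300,000×7.9 = 253,810,000; volume = 31,100,000 m³
S = 253,810,000 / 31,100,000 = 8.1611 ‰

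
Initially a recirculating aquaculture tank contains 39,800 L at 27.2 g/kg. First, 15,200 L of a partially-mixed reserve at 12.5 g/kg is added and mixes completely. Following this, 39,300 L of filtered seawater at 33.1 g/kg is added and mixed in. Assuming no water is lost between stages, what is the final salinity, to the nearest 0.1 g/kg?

Total salt / total volume:
Initial salt = 39,800×27.2 = 1,082,560
After stage 1: salt = 1,082,560 + 15,200×12.5 = 1,272,560; volume = 55,000 L; S = 23.137 g/kg
After stage 2: salt = 1,272,560 + 39,300×33.1 = 2,573,390; volume = 94,300 L
S = 2,573,390 / 94,300 = 27.2894 g/kg

27.3 g/kg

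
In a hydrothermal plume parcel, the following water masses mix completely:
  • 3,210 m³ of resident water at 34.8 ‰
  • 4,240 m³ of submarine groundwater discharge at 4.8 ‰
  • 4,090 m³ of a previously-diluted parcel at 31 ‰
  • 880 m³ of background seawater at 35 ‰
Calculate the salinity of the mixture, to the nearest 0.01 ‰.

Total salt / total volume:
salt = 3,210×34.8 + 4,240×4.8 + 4,090×31 + 880×35 = 111,708 + 20,352 + 126,790 + 30,800 = 289,650
volume = 3,210 + 4,240 + 4,090 + 880 = 12,420 m³
S = 289,650 / 12,420 = 23.3213 ‰

23.32 ‰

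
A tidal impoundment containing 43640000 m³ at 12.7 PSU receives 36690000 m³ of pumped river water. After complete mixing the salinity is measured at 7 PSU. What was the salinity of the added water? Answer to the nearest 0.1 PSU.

0.2 PSU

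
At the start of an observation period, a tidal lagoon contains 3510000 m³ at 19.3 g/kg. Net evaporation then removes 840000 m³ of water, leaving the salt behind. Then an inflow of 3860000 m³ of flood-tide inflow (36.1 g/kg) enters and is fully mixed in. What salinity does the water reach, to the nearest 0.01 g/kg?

After evaporation: salt = 3,510,000×19.3 = 67,743,000; volume = 3,510,000 − 840,000 = 2,670,000 m³
After mixing: salt = 67,743,000 + 3,860,000×36.1 = 207,089,000; volume = 2,670,000 + 3,860,000 = 6,530,000 m³
S = 207,089,000 / 6,530,000 = 31.7135 g/kg

31.71 g/kg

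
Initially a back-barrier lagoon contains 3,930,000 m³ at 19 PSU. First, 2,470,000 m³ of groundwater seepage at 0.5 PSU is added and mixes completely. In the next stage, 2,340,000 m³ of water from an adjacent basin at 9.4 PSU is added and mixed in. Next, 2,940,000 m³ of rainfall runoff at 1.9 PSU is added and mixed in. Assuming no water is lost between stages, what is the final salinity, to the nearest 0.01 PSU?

Salt balance:
Initial salt = 3,930,000×19 = 74,670,000
After stage 1: salt = 74,670,000 + 2,470,000×0.5 = 75,905,000; volume = 6,400,000 m³; S = 11.86 PSU
After stage 2: salt = 75,905,000 + 2,340,000×9.4 = 97,901,000; volume = 8,740,000 m³; S = 11.201 PSU
After stage 3: salt = 97,901,000 + 2,940,000×1.9 = 103,487,000; volume = 11,680,000 m³
S = 103,487,000 / 11,680,000 = 8.8602 PSU

8.86 PSU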